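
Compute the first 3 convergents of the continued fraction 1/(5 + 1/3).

Using the convergent recurrence p_i = a_i*p_{i-1} + p_{i-2}, q_i = a_i*q_{i-1} + q_{i-2} with p_{-2}=0, p_{-1}=1, q_{-2}=1, q_{-1}=0:
  i=0: a_0=0, p_0 = 0*1 + 0 = 0, q_0 = 0*0 + 1 = 1.
  i=1: a_1=5, p_1 = 5*0 + 1 = 1, q_1 = 5*1 + 0 = 5.
  i=2: a_2=3, p_2 = 3*1 + 0 = 3, q_2 = 3*5 + 1 = 16.

0/1, 1/5, 3/16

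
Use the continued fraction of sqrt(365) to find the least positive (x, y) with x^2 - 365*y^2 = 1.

(x, y) = (23915529, 1251796)

First expand sqrt(365) as a continued fraction. With x_i = (sqrt(365) + m_i)/d_i and (m_0, d_0) = (0, 1): a_0 = floor(sqrt(365)) = 19, since 19^2 = 361 <= 365 < 400 = 20^2.
Iterate m_{i+1} = d_i*a_i - m_i, d_{i+1} = (365 - m_{i+1}^2)/d_i, a_{i+1} = floor((a_0 + m_{i+1})/d_{i+1}):
  m_1 = 1*19 - 0 = 19, d_1 = (365 - 19^2)/1 = 4/1 = 4, a_1 = floor((19 + 19)/4) = 9.
  m_2 = 4*9 - 19 = 17, d_2 = (365 - 17^2)/4 = 76/4 = 19, a_2 = floor((19 + 17)/19) = 1.
  m_3 = 19*1 - 17 = 2, d_3 = (365 - 2^2)/19 = 361/19 = 19, a_3 = floor((19 + 2)/19) = 1.
  m_4 = 19*1 - 2 = 17, d_4 = (365 - 17^2)/19 = 76/19 = 4, a_4 = floor((19 + 17)/4) = 9.
  m_5 = 4*9 - 17 = 19, d_5 = (365 - 19^2)/4 = 4/4 = 1, a_5 = floor((19 + 19)/1) = 38.
  m_6 = 1*38 - 19 = 19, d_6 = (365 - 19^2)/1 = 4/1 = 4: (m_6, d_6) = (m_1, d_1) = (19, 4), so from here the quotients repeat a_1, ..., a_5; the period length is 5.
So sqrt(365) = [19; (9, 1, 1, 9, 38)] with period length k = 5.
k is odd, so (p_{k-1}, q_{k-1}) only solves x^2 - 365y^2 = -1 and the fundamental solution of x^2 - 365y^2 = 1 is (p_{2k-1}, q_{2k-1}) = (p_9, q_9); compute convergents through index 9, running through the period twice.
Convergents (p_i = a_i*p_{i-1} + p_{i-2}, q_i = a_i*q_{i-1} + q_{i-2} with p_{-2}=0, p_{-1}=1, q_{-2}=1, q_{-1}=0):
  i=0: a_0=19, p_0 = 19*1 + 0 = 19, q_0 = 19*0 + 1 = 1.
  i=1: a_1=9, p_1 = 9*19 + 1 = 172, q_1 = 9*1 + 0 = 9.
  i=2: a_2=1, p_2 = 1*172 + 19 = 191, q_2 = 1*9 + 1 = 10.
  i=3: a_3=1, p_3 = 1*191 + 172 = 363, q_3 = 1*10 + 9 = 19.
  i=4: a_4=9, p_4 = 9*363 + 191 = 3458, q_4 = 9*19 + 10 = 181.
  i=5: a_5=38, p_5 = 38*3458 + 363 = 131767, q_5 = 38*181 + 19 = 6897.
  i=6: a_6=9, p_6 = 9*131767 + 3458 = 1189361, q_6 = 9*6897 + 181 = 62254.
  i=7: a_7=1, p_7 = 1*1189361 + 131767 = 1321128, q_7 = 1*62254 + 6897 = 69151.
  i=8: a_8=1, p_8 = 1*1321128 + 1189361 = 2510489, q_8 = 1*69151 + 62254 = 131405.
  i=9: a_9=9, p_9 = 9*2510489 + 1321128 = 23915529, q_9 = 9*131405 + 69151 = 1251796.
Indeed p_4^2 - 365*q_4^2 = 11957764 - 11957765 = -1, not +1.
Check: 23915529^2 - 365*1251796^2 = 571952527349841 - 571952527349840 = 1, so (x, y) = (23915529, 1251796) solves the equation, and by the theorem it is the least positive solution.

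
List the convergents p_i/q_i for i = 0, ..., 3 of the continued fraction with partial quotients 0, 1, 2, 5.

0/1, 1/1, 2/3, 11/16

Using the convergent recurrence p_i = a_i*p_{i-1} + p_{i-2}, q_i = a_i*q_{i-1} + q_{i-2} with p_{-2}=0, p_{-1}=1, q_{-2}=1, q_{-1}=0:
  i=0: a_0=0, p_0 = 0*1 + 0 = 0, q_0 = 0*0 + 1 = 1.
  i=1: a_1=1, p_1 = 1*0 + 1 = 1, q_1 = 1*1 + 0 = 1.
  i=2: a_2=2, p_2 = 2*1 + 0 = 2, q_2 = 2*1 + 1 = 3.
  i=3: a_3=5, p_3 = 5*2 + 1 = 11, q_3 = 5*3 + 1 = 16.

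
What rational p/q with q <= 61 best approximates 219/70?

122/39

Expand x = 219/70 as a continued fraction with the Euclidean algorithm:
  219 = 3*70 + 9, so a_0 = 3.
  70 = 7*9 + 7, so a_1 = 7.
  9 = 1*7 + 2, so a_2 = 1.
  7 = 3*2 + 1, so a_3 = 3.
  2 = 2*1 + 0, so a_4 = 2.
so x = [3; 7, 1, 3, 2].
Convergents (p_i = a_i*p_{i-1} + p_{i-2}, q_i = a_i*q_{i-1} + q_{i-2} with p_{-2}=0, p_{-1}=1, q_{-2}=1, q_{-1}=0), until the denominator exceeds 61:
  i=0: a_0=3, p_0 = 3*1 + 0 = 3, q_0 = 3*0 + 1 = 1.
  i=1: a_1=7, p_1 = 7*3 + 1 = 22, q_1 = 7*1 + 0 = 7.
  i=2: a_2=1, p_2 = 1*22 + 3 = 25, q_2 = 1*7 + 1 = 8.
  i=3: a_3=3, p_3 = 3*25 + 22 = 97, q_3 = 3*8 + 7 = 31.
  i=4: a_4=2, p_4 = 2*97 + 25 = 219, q_4 = 2*31 + 8 = 70.
q_4 = 70 > 61, so the last convergent with denominator <= 61 is p_3/q_3 = 97/31.
The closest fraction with denominator <= 61 is either p_3/q_3 or the intermediate fraction (k*p_3 + p_2)/(k*q_3 + q_2) with the largest k >= 1 whose denominator stays <= 61; these approach x as k grows, and every other convergent or intermediate fraction in range is farther away.
Largest k: floor((61 - q_2)/q_3) = floor((61 - 8)/31) = 1.
That gives (1*97 + 25)/(1*31 + 8) = 122/39.
Compare the errors: |x - 97/31| = |219*31 - 97*70|/(70*31) = 1/2170, and |x - 122/39| = |219*39 - 122*70|/(70*39) = 1/2730.
Cross-multiplying, 1*2170 = 2170 < 2730 = 1*2730, so 1/2730 is smaller: the intermediate fraction 122/39 is closer to x than 97/31.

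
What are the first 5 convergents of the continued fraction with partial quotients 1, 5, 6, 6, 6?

1/1, 6/5, 37/31, 228/191, 1405/1177

Using the convergent recurrence p_i = a_i*p_{i-1} + p_{i-2}, q_i = a_i*q_{i-1} + q_{i-2} with p_{-2}=0, p_{-1}=1, q_{-2}=1, q_{-1}=0:
  i=0: a_0=1, p_0 = 1*1 + 0 = 1, q_0 = 1*0 + 1 = 1.
  i=1: a_1=5, p_1 = 5*1 + 1 = 6, q_1 = 5*1 + 0 = 5.
  i=2: a_2=6, p_2 = 6*6 + 1 = 37, q_2 = 6*5 + 1 = 31.
  i=3: a_3=6, p_3 = 6*37 + 6 = 228, q_3 = 6*31 + 5 = 191.
  i=4: a_4=6, p_4 = 6*228 + 37 = 1405, q_4 = 6*191 + 31 = 1177.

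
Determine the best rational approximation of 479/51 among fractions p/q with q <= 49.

Expand x = 479/51 as a continued fraction with the Euclidean algorithm:
  479 = 9*51 + 20, so a_0 = 9.
  51 = 2*20 + 11, so a_1 = 2.
  20 = 1*11 + 9, so a_2 = 1.
  11 = 1*9 + 2, so a_3 = 1.
  9 = 4*2 + 1, so a_4 = 4.
  2 = 2*1 + 0, so a_5 = 2.
so x = [9; 2, 1, 1, 4, 2].
Convergents (p_i = a_i*p_{i-1} + p_{i-2}, q_i = a_i*q_{i-1} + q_{i-2} with p_{-2}=0, p_{-1}=1, q_{-2}=1, q_{-1}=0), until the denominator exceeds 49:
  i=0: a_0=9, p_0 = 9*1 + 0 = 9, q_0 = 9*0 + 1 = 1.
  i=1: a_1=2, p_1 = 2*9 + 1 = 19, q_1 = 2*1 + 0 = 2.
  i=2: a_2=1, p_2 = 1*19 + 9 = 28, q_2 = 1*2 + 1 = 3.
  i=3: a_3=1, p_3 = 1*28 + 19 = 47, q_3 = 1*3 + 2 = 5.
  i=4: a_4=4, p_4 = 4*47 + 28 = 216, q_4 = 4*5 + 3 = 23.
  i=5: a_5=2, p_5 = 2*216 + 47 = 479, q_5 = 2*23 + 5 = 51.
q_5 = 51 > 49, so the last convergent with denominator <= 49 is p_4/q_4 = 216/23.
The closest fraction with denominator <= 49 is either p_4/q_4 or the intermediate fraction (k*p_4 + p_3)/(k*q_4 + q_3) with the largest k >= 1 whose denominator stays <= 49; these approach x as k grows, and every other convergent or intermediate fraction in range is farther away.
Largest k: floor((49 - q_3)/q_4) = floor((49 - 5)/23) = 1.
That gives (1*216 + 47)/(1*23 + 5) = 263/28.
Compare the errors: |x - 216/23| = |479*23 - 216*51|/(51*23) = 1/1173, and |x - 263/28| = |479*28 - 263*51|/(51*28) = 1/1428.
Cross-multiplying, 1*1173 = 1173 < 1428 = 1*1428, so 1/1428 is smaller: the intermediate fraction 263/28 is closer to x than 216/23.

263/28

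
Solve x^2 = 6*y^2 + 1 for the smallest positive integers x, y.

(x, y) = (5, 2)

First expand sqrt(6) as a continued fraction. With x_i = (sqrt(6) + m_i)/d_i and (m_0, d_0) = (0, 1): a_0 = floor(sqrt(6)) = 2, since 2^2 = 4 <= 6 < 9 = 3^2.
Iterate m_{i+1} = d_i*a_i - m_i, d_{i+1} = (6 - m_{i+1}^2)/d_i, a_{i+1} = floor((a_0 + m_{i+1})/d_{i+1}):
  m_1 = 1*2 - 0 = 2, d_1 = (6 - 2^2)/1 = 2/1 = 2, a_1 = floor((2 + 2)/2) = 2.
  m_2 = 2*2 - 2 = 2, d_2 = (6 - 2^2)/2 = 2/2 = 1, a_2 = floor((2 + 2)/1) = 4.
  m_3 = 1*4 - 2 = 2, d_3 = (6 - 2^2)/1 = 2/1 = 2: (m_3, d_3) = (m_1, d_1) = (2, 2), so from here the quotients repeat a_1, a_2; the period length is 2.
So sqrt(6) = [2; (2, 4)] with period length k = 2.
k is even, so the fundamental solution of x^2 - 6y^2 = 1 is (p_{k-1}, q_{k-1}) = (p_1, q_1); compute convergents through index 1.
Convergents (p_i = a_i*p_{i-1} + p_{i-2}, q_i = a_i*q_{i-1} + q_{i-2} with p_{-2}=0, p_{-1}=1, q_{-2}=1, q_{-1}=0):
  i=0: a_0=2, p_0 = 2*1 + 0 = 2, q_0 = 2*0 + 1 = 1.
  i=1: a_1=2, p_1 = 2*2 + 1 = 5, q_1 = 2*1 + 0 = 2.
Check: 5^2 - 6*2^2 = 25 - 24 = 1, so (x, y) = (5, 2) solves the equation, and by the theorem it is the least positive solution.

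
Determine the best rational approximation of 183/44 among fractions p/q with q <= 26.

Expand x = 183/44 as a continued fraction with the Euclidean algorithm:
  183 = 4*44 + 7, so a_0 = 4.
  44 = 6*7 + 2, so a_1 = 6.
  7 = 3*2 + 1, so a_2 = 3.
  2 = 2*1 + 0, so a_3 = 2.
so x = [4; 6, 3, 2].
Convergents (p_i = a_i*p_{i-1} + p_{i-2}, q_i = a_i*q_{i-1} + q_{i-2} with p_{-2}=0, p_{-1}=1, q_{-2}=1, q_{-1}=0), until the denominator exceeds 26:
  i=0: a_0=4, p_0 = 4*1 + 0 = 4, q_0 = 4*0 + 1 = 1.
  i=1: a_1=6, p_1 = 6*4 + 1 = 25, q_1 = 6*1 + 0 = 6.
  i=2: a_2=3, p_2 = 3*25 + 4 = 79, q_2 = 3*6 + 1 = 19.
  i=3: a_3=2, p_3 = 2*79 + 25 = 183, q_3 = 2*19 + 6 = 44.
q_3 = 44 > 26, so the last convergent with denominator <= 26 is p_2/q_2 = 79/19.
The closest fraction with denominator <= 26 is either p_2/q_2 or the intermediate fraction (k*p_2 + p_1)/(k*q_2 + q_1) with the largest k >= 1 whose denominator stays <= 26; these approach x as k grows, and every other convergent or intermediate fraction in range is farther away.
Largest k: floor((26 - q_1)/q_2) = floor((26 - 6)/19) = 1.
That gives (1*79 + 25)/(1*19 + 6) = 104/25.
Compare the errors: |x - 79/19| = |183*19 - 79*44|/(44*19) = 1/836, and |x - 104/25| = |183*25 - 104*44|/(44*25) = 1/1100.
Cross-multiplying, 1*836 = 836 < 1100 = 1*1100, so 1/1100 is smaller: the intermediate fraction 104/25 is closer to x than 79/19.

104/25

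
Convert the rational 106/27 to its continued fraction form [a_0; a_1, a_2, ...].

[3; 1, 12, 2]

Run the Euclidean algorithm on 106 and 27; the successive quotients are the partial quotients a_0, a_1, ... (each step inverts the fractional part left over by the previous one):
  106 = 3*27 + 25, so a_0 = 3.
  27 = 1*25 + 2, so a_1 = 1.
  25 = 12*2 + 1, so a_2 = 12.
  2 = 2*1 + 0, so a_3 = 2.
The remainder reaches 0 after 4 divisions, so the expansion has 4 partial quotients, read off in order.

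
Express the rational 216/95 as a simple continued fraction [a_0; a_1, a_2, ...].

[2; 3, 1, 1, 1, 8]

Run the Euclidean algorithm on 216 and 95; the successive quotients are the partial quotients a_0, a_1, ... (each step inverts the fractional part left over by the previous one):
  216 = 2*95 + 26, so a_0 = 2.
  95 = 3*26 + 17, so a_1 = 3.
  26 = 1*17 + 9, so a_2 = 1.
  17 = 1*9 + 8, so a_3 = 1.
  9 = 1*8 + 1, so a_4 = 1.
  8 = 8*1 + 0, so a_5 = 8.
The remainder reaches 0 after 6 divisions, so the expansion has 6 partial quotients, read off in order.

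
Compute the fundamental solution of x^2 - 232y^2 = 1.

First expand sqrt(232) as a continued fraction. With x_i = (sqrt(232) + m_i)/d_i and (m_0, d_0) = (0, 1): a_0 = floor(sqrt(232)) = 15, since 15^2 = 225 <= 232 < 256 = 16^2.
Iterate m_{i+1} = d_i*a_i - m_i, d_{i+1} = (232 - m_{i+1}^2)/d_i, a_{i+1} = floor((a_0 + m_{i+1})/d_{i+1}):
  m_1 = 1*15 - 0 = 15, d_1 = (232 - 15^2)/1 = 7/1 = 7, a_1 = floor((15 + 15)/7) = 4.
  m_2 = 7*4 - 15 = 13, d_2 = (232 - 13^2)/7 = 63/7 = 9, a_2 = floor((15 + 13)/9) = 3.
  m_3 = 9*3 - 13 = 14, d_3 = (232 - 14^2)/9 = 36/9 = 4, a_3 = floor((15 + 14)/4) = 7.
  m_4 = 4*7 - 14 = 14, d_4 = (232 - 14^2)/4 = 36/4 = 9, a_4 = floor((15 + 14)/9) = 3.
  m_5 = 9*3 - 14 = 13, d_5 = (232 - 13^2)/9 = 63/9 = 7, a_5 = floor((15 + 13)/7) = 4.
  m_6 = 7*4 - 13 = 15, d_6 = (232 - 15^2)/7 = 7/7 = 1, a_6 = floor((15 + 15)/1) = 30.
  m_7 = 1*30 - 15 = 15, d_7 = (232 - 15^2)/1 = 7/1 = 7: (m_7, d_7) = (m_1, d_1) = (15, 7), so from here the quotients repeat a_1, ..., a_6; the period length is 6.
So sqrt(232) = [15; (4, 3, 7, 3, 4, 30)] with period length k = 6.
k is even, so the fundamental solution of x^2 - 232y^2 = 1 is (p_{k-1}, q_{k-1}) = (p_5, q_5); compute convergents through index 5.
Convergents (p_i = a_i*p_{i-1} + p_{i-2}, q_i = a_i*q_{i-1} + q_{i-2} with p_{-2}=0, p_{-1}=1, q_{-2}=1, q_{-1}=0):
  i=0: a_0=15, p_0 = 15*1 + 0 = 15, q_0 = 15*0 + 1 = 1.
  i=1: a_1=4, p_1 = 4*15 + 1 = 61, q_1 = 4*1 + 0 = 4.
  i=2: a_2=3, p_2 = 3*61 + 15 = 198, q_2 = 3*4 + 1 = 13.
  i=3: a_3=7, p_3 = 7*198 + 61 = 1447, q_3 = 7*13 + 4 = 95.
  i=4: a_4=3, p_4 = 3*1447 + 198 = 4539, q_4 = 3*95 + 13 = 298.
  i=5: a_5=4, p_5 = 4*4539 + 1447 = 19603, q_5 = 4*298 + 95 = 1287.
Check: 19603^2 - 232*1287^2 = 384277609 - 384277608 = 1, so (x, y) = (19603, 1287) solves the equation, and by the theorem it is the least positive solution.

(x, y) = (19603, 1287)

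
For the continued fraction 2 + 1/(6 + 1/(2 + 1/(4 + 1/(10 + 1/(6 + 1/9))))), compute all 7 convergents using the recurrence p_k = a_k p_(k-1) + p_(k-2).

2/1, 13/6, 28/13, 125/58, 1278/593, 7793/3616, 71415/33137

Using the convergent recurrence p_i = a_i*p_{i-1} + p_{i-2}, q_i = a_i*q_{i-1} + q_{i-2} with p_{-2}=0, p_{-1}=1, q_{-2}=1, q_{-1}=0:
  i=0: a_0=2, p_0 = 2*1 + 0 = 2, q_0 = 2*0 + 1 = 1.
  i=1: a_1=6, p_1 = 6*2 + 1 = 13, q_1 = 6*1 + 0 = 6.
  i=2: a_2=2, p_2 = 2*13 + 2 = 28, q_2 = 2*6 + 1 = 13.
  i=3: a_3=4, p_3 = 4*28 + 13 = 125, q_3 = 4*13 + 6 = 58.
  i=4: a_4=10, p_4 = 10*125 + 28 = 1278, q_4 = 10*58 + 13 = 593.
  i=5: a_5=6, p_5 = 6*1278 + 125 = 7793, q_5 = 6*593 + 58 = 3616.
  i=6: a_6=9, p_6 = 9*7793 + 1278 = 71415, q_6 = 9*3616 + 593 = 33137.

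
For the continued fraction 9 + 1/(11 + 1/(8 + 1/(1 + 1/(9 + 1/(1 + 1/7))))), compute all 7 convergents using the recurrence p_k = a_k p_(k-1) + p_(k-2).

9/1, 100/11, 809/89, 909/100, 8990/989, 9899/1089, 78283/8612

Using the convergent recurrence p_i = a_i*p_{i-1} + p_{i-2}, q_i = a_i*q_{i-1} + q_{i-2} with p_{-2}=0, p_{-1}=1, q_{-2}=1, q_{-1}=0:
  i=0: a_0=9, p_0 = 9*1 + 0 = 9, q_0 = 9*0 + 1 = 1.
  i=1: a_1=11, p_1 = 11*9 + 1 = 100, q_1 = 11*1 + 0 = 11.
  i=2: a_2=8, p_2 = 8*100 + 9 = 809, q_2 = 8*11 + 1 = 89.
  i=3: a_3=1, p_3 = 1*809 + 100 = 909, q_3 = 1*89 + 11 = 100.
  i=4: a_4=9, p_4 = 9*909 + 809 = 8990, q_4 = 9*100 + 89 = 989.
  i=5: a_5=1, p_5 = 1*8990 + 909 = 9899, q_5 = 1*989 + 100 = 1089.
  i=6: a_6=7, p_6 = 7*9899 + 8990 = 78283, q_6 = 7*1089 + 989 = 8612.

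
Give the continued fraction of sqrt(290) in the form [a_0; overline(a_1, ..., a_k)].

Write x_i = (sqrt(290) + m_i)/d_i with (m_0, d_0) = (0, 1). a_0 = floor(sqrt(290)) = 17, since 17^2 = 289 <= 290 < 324 = 18^2.
Iterate m_{i+1} = d_i*a_i - m_i, d_{i+1} = (290 - m_{i+1}^2)/d_i, a_{i+1} = floor((a_0 + m_{i+1})/d_{i+1}):
  m_1 = 1*17 - 0 = 17, d_1 = (290 - 17^2)/1 = 1/1 = 1, a_1 = floor((17 + 17)/1) = 34.
  m_2 = 1*34 - 17 = 17, d_2 = (290 - 17^2)/1 = 1/1 = 1: (m_2, d_2) = (m_1, d_1) = (17, 1), so from here the quotient a_1 repeats; the period length is 1.
Hence the expansion of sqrt(290) is a_0 = 17 followed by the repeating block 34 (period 1).

[17; overline(34)]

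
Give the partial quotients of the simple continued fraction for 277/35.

Run the Euclidean algorithm on 277 and 35; the successive quotients are the partial quotients a_0, a_1, ... (each step inverts the fractional part left over by the previous one):
  277 = 7*35 + 32, so a_0 = 7.
  35 = 1*32 + 3, so a_1 = 1.
  32 = 10*3 + 2, so a_2 = 10.
  3 = 1*2 + 1, so a_3 = 1.
  2 = 2*1 + 0, so a_4 = 2.
The remainder reaches 0 after 5 divisions, so the expansion has 5 partial quotients, read off in order.

[7; 1, 10, 1, 2]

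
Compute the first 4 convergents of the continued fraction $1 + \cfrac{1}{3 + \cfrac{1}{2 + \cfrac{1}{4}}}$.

1/1, 4/3, 9/7, 40/31

Using the convergent recurrence p_i = a_i*p_{i-1} + p_{i-2}, q_i = a_i*q_{i-1} + q_{i-2} with p_{-2}=0, p_{-1}=1, q_{-2}=1, q_{-1}=0:
  i=0: a_0=1, p_0 = 1*1 + 0 = 1, q_0 = 1*0 + 1 = 1.
  i=1: a_1=3, p_1 = 3*1 + 1 = 4, q_1 = 3*1 + 0 = 3.
  i=2: a_2=2, p_2 = 2*4 + 1 = 9, q_2 = 2*3 + 1 = 7.
  i=3: a_3=4, p_3 = 4*9 + 4 = 40, q_3 = 4*7 + 3 = 31.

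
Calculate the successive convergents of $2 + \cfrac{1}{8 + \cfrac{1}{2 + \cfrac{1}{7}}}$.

Using the convergent recurrence p_i = a_i*p_{i-1} + p_{i-2}, q_i = a_i*q_{i-1} + q_{i-2} with p_{-2}=0, p_{-1}=1, q_{-2}=1, q_{-1}=0:
  i=0: a_0=2, p_0 = 2*1 + 0 = 2, q_0 = 2*0 + 1 = 1.
  i=1: a_1=8, p_1 = 8*2 + 1 = 17, q_1 = 8*1 + 0 = 8.
  i=2: a_2=2, p_2 = 2*17 + 2 = 36, q_2 = 2*8 + 1 = 17.
  i=3: a_3=7, p_3 = 7*36 + 17 = 269, q_3 = 7*17 + 8 = 127.

2/1, 17/8, 36/17, 269/127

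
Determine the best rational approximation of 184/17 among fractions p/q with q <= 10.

Expand x = 184/17 as a continued fraction with the Euclidean algorithm:
  184 = 10*17 + 14, so a_0 = 10.
  17 = 1*14 + 3, so a_1 = 1.
  14 = 4*3 + 2, so a_2 = 4.
  3 = 1*2 + 1, so a_3 = 1.
  2 = 2*1 + 0, so a_4 = 2.
so x = [10; 1, 4, 1, 2].
Convergents (p_i = a_i*p_{i-1} + p_{i-2}, q_i = a_i*q_{i-1} + q_{i-2} with p_{-2}=0, p_{-1}=1, q_{-2}=1, q_{-1}=0), until the denominator exceeds 10:
  i=0: a_0=10, p_0 = 10*1 + 0 = 10, q_0 = 10*0 + 1 = 1.
  i=1: a_1=1, p_1 = 1*10 + 1 = 11, q_1 = 1*1 + 0 = 1.
  i=2: a_2=4, p_2 = 4*11 + 10 = 54, q_2 = 4*1 + 1 = 5.
  i=3: a_3=1, p_3 = 1*54 + 11 = 65, q_3 = 1*5 + 1 = 6.
  i=4: a_4=2, p_4 = 2*65 + 54 = 184, q_4 = 2*6 + 5 = 17.
q_4 = 17 > 10, so the last convergent with denominator <= 10 is p_3/q_3 = 65/6.
The closest fraction with denominator <= 10 is either p_3/q_3 or the intermediate fraction (k*p_3 + p_2)/(k*q_3 + q_2) with the largest k >= 1 whose denominator stays <= 10; these approach x as k grows, and every other convergent or intermediate fraction in range is farther away.
Largest k: floor((10 - q_2)/q_3) = floor((10 - 5)/6) = 0.
Since k = 0, no intermediate fraction beyond p_3/q_3 has denominator <= 10, so the convergent 65/6 is the closest (its error is |184*6 - 65*17|/(17*6) = 1/102).

65/6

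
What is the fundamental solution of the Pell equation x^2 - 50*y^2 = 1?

(x, y) = (99, 14)

First expand sqrt(50) as a continued fraction. With x_i = (sqrt(50) + m_i)/d_i and (m_0, d_0) = (0, 1): a_0 = floor(sqrt(50)) = 7, since 7^2 = 49 <= 50 < 64 = 8^2.
Iterate m_{i+1} = d_i*a_i - m_i, d_{i+1} = (50 - m_{i+1}^2)/d_i, a_{i+1} = floor((a_0 + m_{i+1})/d_{i+1}):
  m_1 = 1*7 - 0 = 7, d_1 = (50 - 7^2)/1 = 1/1 = 1, a_1 = floor((7 + 7)/1) = 14.
  m_2 = 1*14 - 7 = 7, d_2 = (50 - 7^2)/1 = 1/1 = 1: (m_2, d_2) = (m_1, d_1) = (7, 1), so from here the quotient a_1 repeats; the period length is 1.
So sqrt(50) = [7; (14)] with period length k = 1.
k is odd, so (p_{k-1}, q_{k-1}) only solves x^2 - 50y^2 = -1 and the fundamental solution of x^2 - 50y^2 = 1 is (p_{2k-1}, q_{2k-1}) = (p_1, q_1); compute convergents through index 1, running through the period twice.
Convergents (p_i = a_i*p_{i-1} + p_{i-2}, q_i = a_i*q_{i-1} + q_{i-2} with p_{-2}=0, p_{-1}=1, q_{-2}=1, q_{-1}=0):
  i=0: a_0=7, p_0 = 7*1 + 0 = 7, q_0 = 7*0 + 1 = 1.
  i=1: a_1=14, p_1 = 14*7 + 1 = 99, q_1 = 14*1 + 0 = 14.
Indeed p_0^2 - 50*q_0^2 = 49 - 50 = -1, not +1.
Check: 99^2 - 50*14^2 = 9801 - 9800 = 1, so (x, y) = (99, 14) solves the equation, and by the theorem it is the least positive solution.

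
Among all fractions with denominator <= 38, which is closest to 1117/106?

137/13

Expand x = 1117/106 as a continued fraction with the Euclidean algorithm:
  1117 = 10*106 + 57, so a_0 = 10.
  106 = 1*57 + 49, so a_1 = 1.
  57 = 1*49 + 8, so a_2 = 1.
  49 = 6*8 + 1, so a_3 = 6.
  8 = 8*1 + 0, so a_4 = 8.
so x = [10; 1, 1, 6, 8].
Convergents (p_i = a_i*p_{i-1} + p_{i-2}, q_i = a_i*q_{i-1} + q_{i-2} with p_{-2}=0, p_{-1}=1, q_{-2}=1, q_{-1}=0), until the denominator exceeds 38:
  i=0: a_0=10, p_0 = 10*1 + 0 = 10, q_0 = 10*0 + 1 = 1.
  i=1: a_1=1, p_1 = 1*10 + 1 = 11, q_1 = 1*1 + 0 = 1.
  i=2: a_2=1, p_2 = 1*11 + 10 = 21, q_2 = 1*1 + 1 = 2.
  i=3: a_3=6, p_3 = 6*21 + 11 = 137, q_3 = 6*2 + 1 = 13.
  i=4: a_4=8, p_4 = 8*137 + 21 = 1117, q_4 = 8*13 + 2 = 106.
q_4 = 106 > 38, so the last convergent with denominator <= 38 is p_3/q_3 = 137/13.
The closest fraction with denominator <= 38 is either p_3/q_3 or the intermediate fraction (k*p_3 + p_2)/(k*q_3 + q_2) with the largest k >= 1 whose denominator stays <= 38; these approach x as k grows, and every other convergent or intermediate fraction in range is farther away.
Largest k: floor((38 - q_2)/q_3) = floor((38 - 2)/13) = 2.
That gives (2*137 + 21)/(2*13 + 2) = 295/28.
Compare the errors: |x - 137/13| = |1117*13 - 137*106|/(106*13) = 1/1378, and |x - 295/28| = |1117*28 - 295*106|/(106*28) = 6/2968.
Cross-multiplying, 1*2968 = 2968 < 8268 = 6*1378, so 1/1378 is smaller: the convergent 137/13 is closer to x than 295/28.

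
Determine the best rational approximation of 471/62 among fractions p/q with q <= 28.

Expand x = 471/62 as a continued fraction with the Euclidean algorithm:
  471 = 7*62 + 37, so a_0 = 7.
  62 = 1*37 + 25, so a_1 = 1.
  37 = 1*25 + 12, so a_2 = 1.
  25 = 2*12 + 1, so a_3 = 2.
  12 = 12*1 + 0, so a_4 = 12.
so x = [7; 1, 1, 2, 12].
Convergents (p_i = a_i*p_{i-1} + p_{i-2}, q_i = a_i*q_{i-1} + q_{i-2} with p_{-2}=0, p_{-1}=1, q_{-2}=1, q_{-1}=0), until the denominator exceeds 28:
  i=0: a_0=7, p_0 = 7*1 + 0 = 7, q_0 = 7*0 + 1 = 1.
  i=1: a_1=1, p_1 = 1*7 + 1 = 8, q_1 = 1*1 + 0 = 1.
  i=2: a_2=1, p_2 = 1*8 + 7 = 15, q_2 = 1*1 + 1 = 2.
  i=3: a_3=2, p_3 = 2*15 + 8 = 38, q_3 = 2*2 + 1 = 5.
  i=4: a_4=12, p_4 = 12*38 + 15 = 471, q_4 = 12*5 + 2 = 62.
q_4 = 62 > 28, so the last convergent with denominator <= 28 is p_3/q_3 = 38/5.
The closest fraction with denominator <= 28 is either p_3/q_3 or the intermediate fraction (k*p_3 + p_2)/(k*q_3 + q_2) with the largest k >= 1 whose denominator stays <= 28; these approach x as k grows, and every other convergent or intermediate fraction in range is farther away.
Largest k: floor((28 - q_2)/q_3) = floor((28 - 2)/5) = 5.
That gives (5*38 + 15)/(5*5 + 2) = 205/27.
Compare the errors: |x - 38/5| = |471*5 - 38*62|/(62*5) = 1/310, and |x - 205/27| = |471*27 - 205*62|/(62*27) = 7/1674.
Cross-multiplying, 1*1674 = 1674 < 2170 = 7*310, so 1/310 is smaller: the convergent 38/5 is closer to x than 205/27.

38/5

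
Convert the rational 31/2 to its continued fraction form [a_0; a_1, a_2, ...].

Run the Euclidean algorithm on 31 and 2; the successive quotients are the partial quotients a_0, a_1, ... (each step inverts the fractional part left over by the previous one):
  31 = 15*2 + 1, so a_0 = 15.
  2 = 2*1 + 0, so a_1 = 2.
The remainder reaches 0 after 2 divisions, so the expansion has 2 partial quotients, read off in order.

[15; 2]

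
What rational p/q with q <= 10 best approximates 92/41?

Expand x = 92/41 as a continued fraction with the Euclidean algorithm:
  92 = 2*41 + 10, so a_0 = 2.
  41 = 4*10 + 1, so a_1 = 4.
  10 = 10*1 + 0, so a_2 = 10.
so x = [2; 4, 10].
Convergents (p_i = a_i*p_{i-1} + p_{i-2}, q_i = a_i*q_{i-1} + q_{i-2} with p_{-2}=0, p_{-1}=1, q_{-2}=1, q_{-1}=0), until the denominator exceeds 10:
  i=0: a_0=2, p_0 = 2*1 + 0 = 2, q_0 = 2*0 + 1 = 1.
  i=1: a_1=4, p_1 = 4*2 + 1 = 9, q_1 = 4*1 + 0 = 4.
  i=2: a_2=10, p_2 = 10*9 + 2 = 92, q_2 = 10*4 + 1 = 41.
q_2 = 41 > 10, so the last convergent with denominator <= 10 is p_1/q_1 = 9/4.
The closest fraction with denominator <= 10 is either p_1/q_1 or the intermediate fraction (k*p_1 + p_0)/(k*q_1 + q_0) with the largest k >= 1 whose denominator stays <= 10; these approach x as k grows, and every other convergent or intermediate fraction in range is farther away.
Largest k: floor((10 - q_0)/q_1) = floor((10 - 1)/4) = 2.
That gives (2*9 + 2)/(2*4 + 1) = 20/9.
Compare the errors: |x - 9/4| = |92*4 - 9*41|/(41*4) = 1/164, and |x - 20/9| = |92*9 - 20*41|/(41*9) = 8/369.
Cross-multiplying, 1*369 = 369 < 1312 = 8*164, so 1/164 is smaller: the convergent 9/4 is closer to x than 20/9.

9/4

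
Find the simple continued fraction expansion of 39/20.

[1; 1, 19]

Run the Euclidean algorithm on 39 and 20; the successive quotients are the partial quotients a_0, a_1, ... (each step inverts the fractional part left over by the previous one):
  39 = 1*20 + 19, so a_0 = 1.
  20 = 1*19 + 1, so a_1 = 1.
  19 = 19*1 + 0, so a_2 = 19.
The remainder reaches 0 after 3 divisions, so the expansion has 3 partial quotients, read off in order.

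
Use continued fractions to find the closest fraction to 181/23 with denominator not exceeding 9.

Expand x = 181/23 as a continued fraction with the Euclidean algorithm:
  181 = 7*23 + 20, so a_0 = 7.
  23 = 1*20 + 3, so a_1 = 1.
  20 = 6*3 + 2, so a_2 = 6.
  3 = 1*2 + 1, so a_3 = 1.
  2 = 2*1 + 0, so a_4 = 2.
so x = [7; 1, 6, 1, 2].
Convergents (p_i = a_i*p_{i-1} + p_{i-2}, q_i = a_i*q_{i-1} + q_{i-2} with p_{-2}=0, p_{-1}=1, q_{-2}=1, q_{-1}=0), until the denominator exceeds 9:
  i=0: a_0=7, p_0 = 7*1 + 0 = 7, q_0 = 7*0 + 1 = 1.
  i=1: a_1=1, p_1 = 1*7 + 1 = 8, q_1 = 1*1 + 0 = 1.
  i=2: a_2=6, p_2 = 6*8 + 7 = 55, q_2 = 6*1 + 1 = 7.
  i=3: a_3=1, p_3 = 1*55 + 8 = 63, q_3 = 1*7 + 1 = 8.
  i=4: a_4=2, p_4 = 2*63 + 55 = 181, q_4 = 2*8 + 7 = 23.
q_4 = 23 > 9, so the last convergent with denominator <= 9 is p_3/q_3 = 63/8.
The closest fraction with denominator <= 9 is either p_3/q_3 or the intermediate fraction (k*p_3 + p_2)/(k*q_3 + q_2) with the largest k >= 1 whose denominator stays <= 9; these approach x as k grows, and every other convergent or intermediate fraction in range is farther away.
Largest k: floor((9 - q_2)/q_3) = floor((9 - 7)/8) = 0.
Since k = 0, no intermediate fraction beyond p_3/q_3 has denominator <= 9, so the convergent 63/8 is the closest (its error is |181*8 - 63*23|/(23*8) = 1/184).

63/8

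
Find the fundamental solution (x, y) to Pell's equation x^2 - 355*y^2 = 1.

First expand sqrt(355) as a continued fraction. With x_i = (sqrt(355) + m_i)/d_i and (m_0, d_0) = (0, 1): a_0 = floor(sqrt(355)) = 18, since 18^2 = 324 <= 355 < 361 = 19^2.
Iterate m_{i+1} = d_i*a_i - m_i, d_{i+1} = (355 - m_{i+1}^2)/d_i, a_{i+1} = floor((a_0 + m_{i+1})/d_{i+1}):
  m_1 = 1*18 - 0 = 18, d_1 = (355 - 18^2)/1 = 31/1 = 31, a_1 = floor((18 + 18)/31) = 1.
  m_2 = 31*1 - 18 = 13, d_2 = (355 - 13^2)/31 = 186/31 = 6, a_2 = floor((18 + 13)/6) = 5.
  m_3 = 6*5 - 13 = 17, d_3 = (355 - 17^2)/6 = 66/6 = 11, a_3 = floor((18 + 17)/11) = 3.
  m_4 = 11*3 - 17 = 16, d_4 = (355 - 16^2)/11 = 99/11 = 9, a_4 = floor((18 + 16)/9) = 3.
  m_5 = 9*3 - 16 = 11, d_5 = (355 - 11^2)/9 = 234/9 = 26, a_5 = floor((18 + 11)/26) = 1.
  m_6 = 26*1 - 11 = 15, d_6 = (355 - 15^2)/26 = 130/26 = 5, a_6 = floor((18 + 15)/5) = 6.
  m_7 = 5*6 - 15 = 15, d_7 = (355 - 15^2)/5 = 130/5 = 26, a_7 = floor((18 + 15)/26) = 1.
  m_8 = 26*1 - 15 = 11, d_8 = (355 - 11^2)/26 = 234/26 = 9, a_8 = floor((18 + 11)/9) = 3.
  m_9 = 9*3 - 11 = 16, d_9 = (355 - 16^2)/9 = 99/9 = 11, a_9 = floor((18 + 16)/11) = 3.
  m_10 = 11*3 - 16 = 17, d_10 = (355 - 17^2)/11 = 66/11 = 6, a_10 = floor((18 + 17)/6) = 5.
  m_11 = 6*5 - 17 = 13, d_11 = (355 - 13^2)/6 = 186/6 = 31, a_11 = floor((18 + 13)/31) = 1.
  m_12 = 31*1 - 13 = 18, d_12 = (355 - 18^2)/31 = 31/31 = 1, a_12 = floor((18 + 18)/1) = 36.
  m_13 = 1*36 - 18 = 18, d_13 = (355 - 18^2)/1 = 31/1 = 31: (m_13, d_13) = (m_1, d_1) = (18, 31), so from here the quotients repeat a_1, ..., a_12; the period length is 12.
So sqrt(355) = [18; (1, 5, 3, 3, 1, 6, 1, 3, 3, 5, 1, 36)] with period length k = 12.
k is even, so the fundamental solution of x^2 - 355y^2 = 1 is (p_{k-1}, q_{k-1}) = (p_11, q_11); compute convergents through index 11.
Convergents (p_i = a_i*p_{i-1} + p_{i-2}, q_i = a_i*q_{i-1} + q_{i-2} with p_{-2}=0, p_{-1}=1, q_{-2}=1, q_{-1}=0):
  i=0: a_0=18, p_0 = 18*1 + 0 = 18, q_0 = 18*0 + 1 = 1.
  i=1: a_1=1, p_1 = 1*18 + 1 = 19, q_1 = 1*1 + 0 = 1.
  i=2: a_2=5, p_2 = 5*19 + 18 = 113, q_2 = 5*1 + 1 = 6.
  i=3: a_3=3, p_3 = 3*113 + 19 = 358, q_3 = 3*6 + 1 = 19.
  i=4: a_4=3, p_4 = 3*358 + 113 = 1187, q_4 = 3*19 + 6 = 63.
  i=5: a_5=1, p_5 = 1*1187 + 358 = 1545, q_5 = 1*63 + 19 = 82.
  i=6: a_6=6, p_6 = 6*1545 + 1187 = 10457, q_6 = 6*82 + 63 = 555.
  i=7: a_7=1, p_7 = 1*10457 + 1545 = 12002, q_7 = 1*555 + 82 = 637.
  i=8: a_8=3, p_8 = 3*12002 + 10457 = 46463, q_8 = 3*637 + 555 = 2466.
  i=9: a_9=3, p_9 = 3*46463 + 12002 = 151391, q_9 = 3*2466 + 637 = 8035.
  i=10: a_10=5, p_10 = 5*151391 + 46463 = 803418, q_10 = 5*8035 + 2466 = 42641.
  i=11: a_11=1, p_11 = 1*803418 + 151391 = 954809, q_11 = 1*42641 + 8035 = 50676.
Check: 954809^2 - 355*50676^2 = 911660226481 - 911660226480 = 1, so (x, y) = (954809, 50676) solves the equation, and by the theorem it is the least positive solution.

(x, y) = (954809, 50676)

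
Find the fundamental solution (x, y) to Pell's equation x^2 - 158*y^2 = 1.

(x, y) = (7743, 616)

First expand sqrt(158) as a continued fraction. With x_i = (sqrt(158) + m_i)/d_i and (m_0, d_0) = (0, 1): a_0 = floor(sqrt(158)) = 12, since 12^2 = 144 <= 158 < 169 = 13^2.
Iterate m_{i+1} = d_i*a_i - m_i, d_{i+1} = (158 - m_{i+1}^2)/d_i, a_{i+1} = floor((a_0 + m_{i+1})/d_{i+1}):
  m_1 = 1*12 - 0 = 12, d_1 = (158 - 12^2)/1 = 14/1 = 14, a_1 = floor((12 + 12)/14) = 1.
  m_2 = 14*1 - 12 = 2, d_2 = (158 - 2^2)/14 = 154/14 = 11, a_2 = floor((12 + 2)/11) = 1.
  m_3 = 11*1 - 2 = 9, d_3 = (158 - 9^2)/11 = 77/11 = 7, a_3 = floor((12 + 9)/7) = 3.
  m_4 = 7*3 - 9 = 12, d_4 = (158 - 12^2)/7 = 14/7 = 2, a_4 = floor((12 + 12)/2) = 12.
  m_5 = 2*12 - 12 = 12, d_5 = (158 - 12^2)/2 = 14/2 = 7, a_5 = floor((12 + 12)/7) = 3.
  m_6 = 7*3 - 12 = 9, d_6 = (158 - 9^2)/7 = 77/7 = 11, a_6 = floor((12 + 9)/11) = 1.
  m_7 = 11*1 - 9 = 2, d_7 = (158 - 2^2)/11 = 154/11 = 14, a_7 = floor((12 + 2)/14) = 1.
  m_8 = 14*1 - 2 = 12, d_8 = (158 - 12^2)/14 = 14/14 = 1, a_8 = floor((12 + 12)/1) = 24.
  m_9 = 1*24 - 12 = 12, d_9 = (158 - 12^2)/1 = 14/1 = 14: (m_9, d_9) = (m_1, d_1) = (12, 14), so from here the quotients repeat a_1, ..., a_8; the period length is 8.
So sqrt(158) = [12; (1, 1, 3, 12, 3, 1, 1, 24)] with period length k = 8.
k is even, so the fundamental solution of x^2 - 158y^2 = 1 is (p_{k-1}, q_{k-1}) = (p_7, q_7); compute convergents through index 7.
Convergents (p_i = a_i*p_{i-1} + p_{i-2}, q_i = a_i*q_{i-1} + q_{i-2} with p_{-2}=0, p_{-1}=1, q_{-2}=1, q_{-1}=0):
  i=0: a_0=12, p_0 = 12*1 + 0 = 12, q_0 = 12*0 + 1 = 1.
  i=1: a_1=1, p_1 = 1*12 + 1 = 13, q_1 = 1*1 + 0 = 1.
  i=2: a_2=1, p_2 = 1*13 + 12 = 25, q_2 = 1*1 + 1 = 2.
  i=3: a_3=3, p_3 = 3*25 + 13 = 88, q_3 = 3*2 + 1 = 7.
  i=4: a_4=12, p_4 = 12*88 + 25 = 1081, q_4 = 12*7 + 2 = 86.
  i=5: a_5=3, p_5 = 3*1081 + 88 = 3331, q_5 = 3*86 + 7 = 265.
  i=6: a_6=1, p_6 = 1*3331 + 1081 = 4412, q_6 = 1*265 + 86 = 351.
  i=7: a_7=1, p_7 = 1*4412 + 3331 = 7743, q_7 = 1*351 + 265 = 616.
Check: 7743^2 - 158*616^2 = 59954049 - 59954048 = 1, so (x, y) = (7743, 616) solves the equation, and by the theorem it is the least positive solution.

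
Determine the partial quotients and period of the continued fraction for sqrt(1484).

Write x_i = (sqrt(1484) + m_i)/d_i with (m_0, d_0) = (0, 1). a_0 = floor(sqrt(1484)) = 38, since 38^2 = 1444 <= 1484 < 1521 = 39^2.
Iterate m_{i+1} = d_i*a_i - m_i, d_{i+1} = (1484 - m_{i+1}^2)/d_i, a_{i+1} = floor((a_0 + m_{i+1})/d_{i+1}):
  m_1 = 1*38 - 0 = 38, d_1 = (1484 - 38^2)/1 = 40/1 = 40, a_1 = floor((38 + 38)/40) = 1.
  m_2 = 40*1 - 38 = 2, d_2 = (1484 - 2^2)/40 = 1480/40 = 37, a_2 = floor((38 + 2)/37) = 1.
  m_3 = 37*1 - 2 = 35, d_3 = (1484 - 35^2)/37 = 259/37 = 7, a_3 = floor((38 + 35)/7) = 10.
  m_4 = 7*10 - 35 = 35, d_4 = (1484 - 35^2)/7 = 259/7 = 37, a_4 = floor((38 + 35)/37) = 1.
  m_5 = 37*1 - 35 = 2, d_5 = (1484 - 2^2)/37 = 1480/37 = 40, a_5 = floor((38 + 2)/40) = 1.
  m_6 = 40*1 - 2 = 38, d_6 = (1484 - 38^2)/40 = 40/40 = 1, a_6 = floor((38 + 38)/1) = 76.
  m_7 = 1*76 - 38 = 38, d_7 = (1484 - 38^2)/1 = 40/1 = 40: (m_7, d_7) = (m_1, d_1) = (38, 40), so from here the quotients repeat a_1, ..., a_6; the period length is 6.
Hence the expansion of sqrt(1484) is a_0 = 38 followed by the repeating block 1, 1, 10, 1, 1, 76 (period 6).

[38; (1, 1, 10, 1, 1, 76)]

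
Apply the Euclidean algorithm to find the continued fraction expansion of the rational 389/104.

[3; 1, 2, 1, 5, 1, 3]

Run the Euclidean algorithm on 389 and 104; the successive quotients are the partial quotients a_0, a_1, ... (each step inverts the fractional part left over by the previous one):
  389 = 3*104 + 77, so a_0 = 3.
  104 = 1*77 + 27, so a_1 = 1.
  77 = 2*27 + 23, so a_2 = 2.
  27 = 1*23 + 4, so a_3 = 1.
  23 = 5*4 + 3, so a_4 = 5.
  4 = 1*3 + 1, so a_5 = 1.
  3 = 3*1 + 0, so a_6 = 3.
The remainder reaches 0 after 7 divisions, so the expansion has 7 partial quotients, read off in order.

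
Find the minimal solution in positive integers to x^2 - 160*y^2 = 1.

First expand sqrt(160) as a continued fraction. With x_i = (sqrt(160) + m_i)/d_i and (m_0, d_0) = (0, 1): a_0 = floor(sqrt(160)) = 12, since 12^2 = 144 <= 160 < 169 = 13^2.
Iterate m_{i+1} = d_i*a_i - m_i, d_{i+1} = (160 - m_{i+1}^2)/d_i, a_{i+1} = floor((a_0 + m_{i+1})/d_{i+1}):
  m_1 = 1*12 - 0 = 12, d_1 = (160 - 12^2)/1 = 16/1 = 16, a_1 = floor((12 + 12)/16) = 1.
  m_2 = 16*1 - 12 = 4, d_2 = (160 - 4^2)/16 = 144/16 = 9, a_2 = floor((12 + 4)/9) = 1.
  m_3 = 9*1 - 4 = 5, d_3 = (160 - 5^2)/9 = 135/9 = 15, a_3 = floor((12 + 5)/15) = 1.
  m_4 = 15*1 - 5 = 10, d_4 = (160 - 10^2)/15 = 60/15 = 4, a_4 = floor((12 + 10)/4) = 5.
  m_5 = 4*5 - 10 = 10, d_5 = (160 - 10^2)/4 = 60/4 = 15, a_5 = floor((12 + 10)/15) = 1.
  m_6 = 15*1 - 10 = 5, d_6 = (160 - 5^2)/15 = 135/15 = 9, a_6 = floor((12 + 5)/9) = 1.
  m_7 = 9*1 - 5 = 4, d_7 = (160 - 4^2)/9 = 144/9 = 16, a_7 = floor((12 + 4)/16) = 1.
  m_8 = 16*1 - 4 = 12, d_8 = (160 - 12^2)/16 = 16/16 = 1, a_8 = floor((12 + 12)/1) = 24.
  m_9 = 1*24 - 12 = 12, d_9 = (160 - 12^2)/1 = 16/1 = 16: (m_9, d_9) = (m_1, d_1) = (12, 16), so from here the quotients repeat a_1, ..., a_8; the period length is 8.
So sqrt(160) = [12; (1, 1, 1, 5, 1, 1, 1, 24)] with period length k = 8.
k is even, so the fundamental solution of x^2 - 160y^2 = 1 is (p_{k-1}, q_{k-1}) = (p_7, q_7); compute convergents through index 7.
Convergents (p_i = a_i*p_{i-1} + p_{i-2}, q_i = a_i*q_{i-1} + q_{i-2} with p_{-2}=0, p_{-1}=1, q_{-2}=1, q_{-1}=0):
  i=0: a_0=12, p_0 = 12*1 + 0 = 12, q_0 = 12*0 + 1 = 1.
  i=1: a_1=1, p_1 = 1*12 + 1 = 13, q_1 = 1*1 + 0 = 1.
  i=2: a_2=1, p_2 = 1*13 + 12 = 25, q_2 = 1*1 + 1 = 2.
  i=3: a_3=1, p_3 = 1*25 + 13 = 38, q_3 = 1*2 + 1 = 3.
  i=4: a_4=5, p_4 = 5*38 + 25 = 215, q_4 = 5*3 + 2 = 17.
  i=5: a_5=1, p_5 = 1*215 + 38 = 253, q_5 = 1*17 + 3 = 20.
  i=6: a_6=1, p_6 = 1*253 + 215 = 468, q_6 = 1*20 + 17 = 37.
  i=7: a_7=1, p_7 = 1*468 + 253 = 721, q_7 = 1*37 + 20 = 57.
Check: 721^2 - 160*57^2 = 519841 - 519840 = 1, so (x, y) = (721, 57) solves the equation, and by the theorem it is the least positive solution.

(x, y) = (721, 57)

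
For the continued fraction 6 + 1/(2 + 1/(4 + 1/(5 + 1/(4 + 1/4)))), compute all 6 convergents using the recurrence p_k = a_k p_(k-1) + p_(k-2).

6/1, 13/2, 58/9, 303/47, 1270/197, 5383/835

Using the convergent recurrence p_i = a_i*p_{i-1} + p_{i-2}, q_i = a_i*q_{i-1} + q_{i-2} with p_{-2}=0, p_{-1}=1, q_{-2}=1, q_{-1}=0:
  i=0: a_0=6, p_0 = 6*1 + 0 = 6, q_0 = 6*0 + 1 = 1.
  i=1: a_1=2, p_1 = 2*6 + 1 = 13, q_1 = 2*1 + 0 = 2.
  i=2: a_2=4, p_2 = 4*13 + 6 = 58, q_2 = 4*2 + 1 = 9.
  i=3: a_3=5, p_3 = 5*58 + 13 = 303, q_3 = 5*9 + 2 = 47.
  i=4: a_4=4, p_4 = 4*303 + 58 = 1270, q_4 = 4*47 + 9 = 197.
  i=5: a_5=4, p_5 = 4*1270 + 303 = 5383, q_5 = 4*197 + 47 = 835.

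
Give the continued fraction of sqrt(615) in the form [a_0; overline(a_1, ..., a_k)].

[24; overline(1, 3, 1, 48)]

Write x_i = (sqrt(615) + m_i)/d_i with (m_0, d_0) = (0, 1). a_0 = floor(sqrt(615)) = 24, since 24^2 = 576 <= 615 < 625 = 25^2.
Iterate m_{i+1} = d_i*a_i - m_i, d_{i+1} = (615 - m_{i+1}^2)/d_i, a_{i+1} = floor((a_0 + m_{i+1})/d_{i+1}):
  m_1 = 1*24 - 0 = 24, d_1 = (615 - 24^2)/1 = 39/1 = 39, a_1 = floor((24 + 24)/39) = 1.
  m_2 = 39*1 - 24 = 15, d_2 = (615 - 15^2)/39 = 390/39 = 10, a_2 = floor((24 + 15)/10) = 3.
  m_3 = 10*3 - 15 = 15, d_3 = (615 - 15^2)/10 = 390/10 = 39, a_3 = floor((24 + 15)/39) = 1.
  m_4 = 39*1 - 15 = 24, d_4 = (615 - 24^2)/39 = 39/39 = 1, a_4 = floor((24 + 24)/1) = 48.
  m_5 = 1*48 - 24 = 24, d_5 = (615 - 24^2)/1 = 39/1 = 39: (m_5, d_5) = (m_1, d_1) = (24, 39), so from here the quotients repeat a_1, ..., a_4; the period length is 4.
Hence the expansion of sqrt(615) is a_0 = 24 followed by the repeating block 1, 3, 1, 48 (period 4).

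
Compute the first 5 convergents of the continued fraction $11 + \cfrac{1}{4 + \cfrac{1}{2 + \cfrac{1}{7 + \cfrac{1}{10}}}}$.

Using the convergent recurrence p_i = a_i*p_{i-1} + p_{i-2}, q_i = a_i*q_{i-1} + q_{i-2} with p_{-2}=0, p_{-1}=1, q_{-2}=1, q_{-1}=0:
  i=0: a_0=11, p_0 = 11*1 + 0 = 11, q_0 = 11*0 + 1 = 1.
  i=1: a_1=4, p_1 = 4*11 + 1 = 45, q_1 = 4*1 + 0 = 4.
  i=2: a_2=2, p_2 = 2*45 + 11 = 101, q_2 = 2*4 + 1 = 9.
  i=3: a_3=7, p_3 = 7*101 + 45 = 752, q_3 = 7*9 + 4 = 67.
  i=4: a_4=10, p_4 = 10*752 + 101 = 7621, q_4 = 10*67 + 9 = 679.

11/1, 45/4, 101/9, 752/67, 7621/679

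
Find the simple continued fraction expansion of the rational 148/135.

[1; 10, 2, 1, 1, 2]

Run the Euclidean algorithm on 148 and 135; the successive quotients are the partial quotients a_0, a_1, ... (each step inverts the fractional part left over by the previous one):
  148 = 1*135 + 13, so a_0 = 1.
  135 = 10*13 + 5, so a_1 = 10.
  13 = 2*5 + 3, so a_2 = 2.
  5 = 1*3 + 2, so a_3 = 1.
  3 = 1*2 + 1, so a_4 = 1.
  2 = 2*1 + 0, so a_5 = 2.
The remainder reaches 0 after 6 divisions, so the expansion has 6 partial quotients, read off in order.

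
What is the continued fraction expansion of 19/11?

[1; 1, 2, 1, 2]

Run the Euclidean algorithm on 19 and 11; the successive quotients are the partial quotients a_0, a_1, ... (each step inverts the fractional part left over by the previous one):
  19 = 1*11 + 8, so a_0 = 1.
  11 = 1*8 + 3, so a_1 = 1.
  8 = 2*3 + 2, so a_2 = 2.
  3 = 1*2 + 1, so a_3 = 1.
  2 = 2*1 + 0, so a_4 = 2.
The remainder reaches 0 after 5 divisions, so the expansion has 5 partial quotients, read off in order.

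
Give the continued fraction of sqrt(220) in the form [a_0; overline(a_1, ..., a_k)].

Write x_i = (sqrt(220) + m_i)/d_i with (m_0, d_0) = (0, 1). a_0 = floor(sqrt(220)) = 14, since 14^2 = 196 <= 220 < 225 = 15^2.
Iterate m_{i+1} = d_i*a_i - m_i, d_{i+1} = (220 - m_{i+1}^2)/d_i, a_{i+1} = floor((a_0 + m_{i+1})/d_{i+1}):
  m_1 = 1*14 - 0 = 14, d_1 = (220 - 14^2)/1 = 24/1 = 24, a_1 = floor((14 + 14)/24) = 1.
  m_2 = 24*1 - 14 = 10, d_2 = (220 - 10^2)/24 = 120/24 = 5, a_2 = floor((14 + 10)/5) = 4.
  m_3 = 5*4 - 10 = 10, d_3 = (220 - 10^2)/5 = 120/5 = 24, a_3 = floor((14 + 10)/24) = 1.
  m_4 = 24*1 - 10 = 14, d_4 = (220 - 14^2)/24 = 24/24 = 1, a_4 = floor((14 + 14)/1) = 28.
  m_5 = 1*28 - 14 = 14, d_5 = (220 - 14^2)/1 = 24/1 = 24: (m_5, d_5) = (m_1, d_1) = (14, 24), so from here the quotients repeat a_1, ..., a_4; the period length is 4.
Hence the expansion of sqrt(220) is a_0 = 14 followed by the repeating block 1, 4, 1, 28 (period 4).

[14; overline(1, 4, 1, 28)]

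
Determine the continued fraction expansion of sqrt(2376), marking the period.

Write x_i = (sqrt(2376) + m_i)/d_i with (m_0, d_0) = (0, 1). a_0 = floor(sqrt(2376)) = 48, since 48^2 = 2304 <= 2376 < 2401 = 49^2.
Iterate m_{i+1} = d_i*a_i - m_i, d_{i+1} = (2376 - m_{i+1}^2)/d_i, a_{i+1} = floor((a_0 + m_{i+1})/d_{i+1}):
  m_1 = 1*48 - 0 = 48, d_1 = (2376 - 48^2)/1 = 72/1 = 72, a_1 = floor((48 + 48)/72) = 1.
  m_2 = 72*1 - 48 = 24, d_2 = (2376 - 24^2)/72 = 1800/72 = 25, a_2 = floor((48 + 24)/25) = 2.
  m_3 = 25*2 - 24 = 26, d_3 = (2376 - 26^2)/25 = 1700/25 = 68, a_3 = floor((48 + 26)/68) = 1.
  m_4 = 68*1 - 26 = 42, d_4 = (2376 - 42^2)/68 = 612/68 = 9, a_4 = floor((48 + 42)/9) = 10.
  m_5 = 9*10 - 42 = 48, d_5 = (2376 - 48^2)/9 = 72/9 = 8, a_5 = floor((48 + 48)/8) = 12.
  m_6 = 8*12 - 48 = 48, d_6 = (2376 - 48^2)/8 = 72/8 = 9, a_6 = floor((48 + 48)/9) = 10.
  m_7 = 9*10 - 48 = 42, d_7 = (2376 - 42^2)/9 = 612/9 = 68, a_7 = floor((48 + 42)/68) = 1.
  m_8 = 68*1 - 42 = 26, d_8 = (2376 - 26^2)/68 = 1700/68 = 25, a_8 = floor((48 + 26)/25) = 2.
  m_9 = 25*2 - 26 = 24, d_9 = (2376 - 24^2)/25 = 1800/25 = 72, a_9 = floor((48 + 24)/72) = 1.
  m_10 = 72*1 - 24 = 48, d_10 = (2376 - 48^2)/72 = 72/72 = 1, a_10 = floor((48 + 48)/1) = 96.
  m_11 = 1*96 - 48 = 48, d_11 = (2376 - 48^2)/1 = 72/1 = 72: (m_11, d_11) = (m_1, d_1) = (48, 72), so from here the quotients repeat a_1, ..., a_10; the period length is 10.
Hence the expansion of sqrt(2376) is a_0 = 48 followed by the repeating block 1, 2, 1, 10, 12, 10, 1, 2, 1, 96 (period 10).

[48; (1, 2, 1, 10, 12, 10, 1, 2, 1, 96)]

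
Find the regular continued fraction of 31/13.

[2; 2, 1, 1, 2]

Run the Euclidean algorithm on 31 and 13; the successive quotients are the partial quotients a_0, a_1, ... (each step inverts the fractional part left over by the previous one):
  31 = 2*13 + 5, so a_0 = 2.
  13 = 2*5 + 3, so a_1 = 2.
  5 = 1*3 + 2, so a_2 = 1.
  3 = 1*2 + 1, so a_3 = 1.
  2 = 2*1 + 0, so a_4 = 2.
The remainder reaches 0 after 5 divisions, so the expansion has 5 partial quotients, read off in order.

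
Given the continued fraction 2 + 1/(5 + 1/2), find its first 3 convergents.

Using the convergent recurrence p_i = a_i*p_{i-1} + p_{i-2}, q_i = a_i*q_{i-1} + q_{i-2} with p_{-2}=0, p_{-1}=1, q_{-2}=1, q_{-1}=0:
  i=0: a_0=2, p_0 = 2*1 + 0 = 2, q_0 = 2*0 + 1 = 1.
  i=1: a_1=5, p_1 = 5*2 + 1 = 11, q_1 = 5*1 + 0 = 5.
  i=2: a_2=2, p_2 = 2*11 + 2 = 24, q_2 = 2*5 + 1 = 11.

2/1, 11/5, 24/11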